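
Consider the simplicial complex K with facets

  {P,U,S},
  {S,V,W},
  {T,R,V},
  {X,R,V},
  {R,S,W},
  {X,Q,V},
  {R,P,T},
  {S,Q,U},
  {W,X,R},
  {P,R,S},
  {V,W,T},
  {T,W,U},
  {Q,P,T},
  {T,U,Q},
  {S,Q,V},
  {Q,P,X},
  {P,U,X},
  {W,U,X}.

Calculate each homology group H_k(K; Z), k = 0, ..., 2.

H_0 ≅ Z,  H_1 ≅ Z ⊕ Z/2,  H_2 = 0.

Order the vertices as P < Q < R < S < T < U < V < W < X. Listing each simplex with vertices in this order, K has dimension 2 with simplices:

  0-simplices (9): P, Q, R, S, T, U, V, W, X
  1-simplices (27): PQ, PR, PS, PT, PU, PX, QS, QT, QU, QV, QX, RS, RT, RV, RW, RX, SU, SV, SW, TU, TV, TW, UW, UX, VW, VX, WX
  2-simplices (18): PQT, PQX, PRS, PRT, PSU, PUX, QSU, QSV, QTU, QVX, RSW, RTV, RVX, RWX, SVW, TUW, TVW, UWX

so the chain groups are C_0 ≅ Z^9, C_1 ≅ Z^27, C_2 ≅ Z^18.

∂_1: C_1 → C_0 sends each edge [p,q] (with p < q) to q − p. For instance
  ∂PS = S − P.
As a 9×27 matrix over Z this has rank 8, with invariant factors (1,1,1,1,1,1,1,1).

The boundary map ∂_2: C_2 → C_1 acts by ∂[p,q,r] = [q,r] − [p,r] + [p,q]. For instance
  ∂PUX = UX − PX + PU,
  ∂PRS = RS − PS + PR.
The resulting 27×18 matrix has rank 18, and its Smith normal form has invariant factors (1,1,1,1,1,1,1,1,1,1,1,1,1,1,1,1,1,2).

Now H_k = ker ∂_k / im ∂_{k+1}, so:

  H_0: rank C_0 − rank ∂_1 = 9 − 8 = 1, and the invariant factors of ∂_1 are all 1, so H_0 ≅ Z.
  H_1: rank ker ∂_1 − rank ∂_2 = (27 − 8) − 18 = 1, and ∂_2 has invariant factor 2 > 1, so H_1 ≅ Z ⊕ Z/2.
  H_2: rank ker ∂_2 − rank ∂_3 = (18 − 18) − 0 = 0, and there is no ∂_3, so H_2 ≅ 0.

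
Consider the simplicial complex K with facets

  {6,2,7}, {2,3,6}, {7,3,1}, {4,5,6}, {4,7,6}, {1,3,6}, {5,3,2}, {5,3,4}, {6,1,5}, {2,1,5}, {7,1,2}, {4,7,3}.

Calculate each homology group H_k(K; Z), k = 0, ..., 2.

H_0 ≅ Z,  H_1 ≅ Z/2,  H_2 = 0.

We work with the vertex ordering 1 < 2 < 3 < 4 < 5 < 6 < 7. The simplices of K, each written with vertices in increasing order, are:

  0-simplices (7): [1], [2], [3], [4], [5], [6], [7]
  1-simplices (18): [1,2], [1,3], [1,5], [1,6], [1,7], [2,3], [2,5], [2,6], [2,7], [3,4], [3,5], [3,6], [3,7], [4,5], [4,6], [4,7], [5,6], [6,7]
  2-simplices (12): [1,2,5], [1,2,7], [1,3,6], [1,3,7], [1,5,6], [2,3,5], [2,3,6], [2,6,7], [3,4,5], [3,4,7], [4,5,6], [4,6,7]

giving chain groups C_0 ≅ Z^7, C_1 ≅ Z^18, C_2 ≅ Z^12.

Boundary ∂_1: C_1 → C_0 sends each edge [p,q] (with p < q) to q − p. For instance
  ∂[3,7] = [7] − [3].
This gives a 7×18 integer matrix of rank 6; reducing to Smith normal form yields diagonal entries (1,1,1,1,1,1).

Boundary ∂_2: C_2 → C_1 acts by ∂[p,q,r] = [q,r] − [p,r] + [p,q]. For instance
  ∂[1,5,6] = [5,6] − [1,6] + [1,5],
  ∂[3,4,7] = [4,7] − [3,7] + [3,4].
The 18×12 boundary matrix has rank 12 and Smith normal form diag(1,1,1,1,1,1,1,1,1,1,1,2).

Computing H_k = (kernel of ∂_k) / (image of ∂_{k+1}):

  H_0: rank C_0 − rank ∂_1 = 7 − 6 = 1, and the invariant factors of ∂_1 are all 1, so H_0 = Z.
  H_1: rank ker ∂_1 − rank ∂_2 = (18 − 6) − 12 = 0, and ∂_2 has invariant factor 2 > 1, so H_1 = Z/2.
  H_2: rank ker ∂_2 − rank ∂_3 = (12 − 12) − 0 = 0, and there is no ∂_3, so H_2 = 0.

As a check, the Euler characteristic is 7 − 18 + 12 = 1, which agrees with 1 − 0 + 0 = 1.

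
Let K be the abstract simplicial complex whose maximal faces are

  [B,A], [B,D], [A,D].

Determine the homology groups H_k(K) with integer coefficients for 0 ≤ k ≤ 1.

H_0 = Z,  H_1 = Z.

Fix the vertex order A < B < D and write every simplex with vertices in increasing order. Then dim K = 1 and the simplices of K are:

  0-simplices (3): A, B, D
  1-simplices (3): AB, AD, BD

giving chain groups C_0 ≅ Z^3, C_1 ≅ Z^3.

The boundary map ∂_1: C_1 → C_0 maps an edge to its endpoints' difference, ∂[p,q] = q − p. For instance
  ∂AB = B − A.
As a 3×3 matrix over Z this has rank 2, with invariant factors (1,1).

Reading off H_k = ker ∂_k / im ∂_{k+1}:

  H_0: rank C_0 − rank ∂_1 = 3 − 2 = 1, and the invariant factors of ∂_1 are all 1, so H_0 ≅ Z.
  H_1: rank ker ∂_1 − rank ∂_2 = (3 − 2) − 0 = 1, and there is no ∂_2, so H_1 ≅ Z.

(K is a triangulation of the circle S^1.)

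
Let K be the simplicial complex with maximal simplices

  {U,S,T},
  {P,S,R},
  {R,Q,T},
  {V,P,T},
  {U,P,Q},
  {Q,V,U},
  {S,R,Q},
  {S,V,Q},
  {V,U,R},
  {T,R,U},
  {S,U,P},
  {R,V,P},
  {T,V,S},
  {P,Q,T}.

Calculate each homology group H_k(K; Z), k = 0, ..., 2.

H_0 ≅ Z,  H_1 ≅ Z^2,  H_2 ≅ Z.

Fix the vertex order P < Q < R < S < T < U < V and write every simplex with vertices in increasing order. Then dim K = 2 and the simplices of K are:

  0-simplices (7): P, Q, R, S, T, U, V
  1-simplices (21): PQ, PR, PS, PT, PU, PV, QR, QS, QT, QU, QV, RS, RT, RU, RV, ST, SU, SV, TU, TV, UV
  2-simplices (14): PQT, PQU, PRS, PRV, PSU, PTV, QRS, QRT, QSV, QUV, RTU, RUV, STU, STV

so the chain groups are C_0 ≅ Z^7, C_1 ≅ Z^21, C_2 ≅ Z^14.

Boundary ∂_1: C_1 → C_0 sends each edge [p,q] (with p < q) to q − p.
The resulting 7×21 matrix has rank 6, and its Smith normal form has invariant factors (1,1,1,1,1,1).

Boundary ∂_2: C_2 → C_1 acts by ∂[p,q,r] = [q,r] − [p,r] + [p,q]. For instance
  ∂PQT = QT − PT + PQ,
  ∂RUV = UV − RV + RU.
As a 21×14 matrix over Z this has rank 13, with invariant factors (1,1,1,1,1,1,1,1,1,1,1,1,1).

Computing H_k = (kernel of ∂_k) / (image of ∂_{k+1}):

  H_0: rank C_0 − rank ∂_1 = 7 − 6 = 1, and the invariant factors of ∂_1 are all 1, so H_0 ≅ Z.
  H_1: rank ker ∂_1 − rank ∂_2 = (21 − 6) − 13 = 2, and the invariant factors of ∂_2 are all 1, so H_1 ≅ Z^2.
  H_2: rank ker ∂_2 − rank ∂_3 = (14 − 13) − 0 = 1, and there is no ∂_3, so H_2 ≅ Z.

As a check, the Euler characteristic is 7 − 21 + 14 = 0, which agrees with 1 − 2 + 1 = 0.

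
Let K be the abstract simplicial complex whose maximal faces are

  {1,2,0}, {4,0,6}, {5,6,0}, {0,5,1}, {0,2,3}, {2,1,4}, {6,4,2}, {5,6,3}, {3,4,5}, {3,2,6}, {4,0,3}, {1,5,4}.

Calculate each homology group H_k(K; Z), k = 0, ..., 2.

We work with the vertex ordering 0 < 1 < 2 < 3 < 4 < 5 < 6. The simplices of K, each written with vertices in increasing order, are:

  0-simplices (7): [0], [1], [2], [3], [4], [5], [6]
  1-simplices (18): [0,1], [0,2], [0,3], [0,4], [0,5], [0,6], [1,2], [1,4], [1,5], [2,3], [2,4], [2,6], [3,4], [3,5], [3,6], [4,5], [4,6], [5,6]
  2-simplices (12): [0,1,2], [0,1,5], [0,2,3], [0,3,4], [0,4,6], [0,5,6], [1,2,4], [1,4,5], [2,3,6], [2,4,6], [3,4,5], [3,5,6]

Hence C_0 ≅ Z^7, C_1 ≅ Z^18, C_2 ≅ Z^12.

∂_1: C_1 → C_0 sends each edge [p,q] (with p < q) to q − p. For instance
  ∂[3,4] = [4] − [3].
As a 7×18 matrix over Z this has rank 6, with invariant factors (1,1,1,1,1,1).

∂_2: C_2 → C_1 sends each 2-simplex [p,q,r] to [q,r] − [p,r] + [p,q]. For instance
  ∂[3,4,5] = [4,5] − [3,5] + [3,4],
  ∂[2,4,6] = [4,6] − [2,6] + [2,4].
The 18×12 boundary matrix has rank 12 and Smith normal form diag(1,1,1,1,1,1,1,1,1,1,1,2).

Computing H_k = (kernel of ∂_k) / (image of ∂_{k+1}):

  H_0: rank C_0 − rank ∂_1 = 7 − 6 = 1, and the invariant factors of ∂_1 are all 1, so H_0 = Z.
  H_1: rank ker ∂_1 − rank ∂_2 = (18 − 6) − 12 = 0, and ∂_2 has invariant factor 2 > 1, so H_1 = Z_2.
  H_2: rank ker ∂_2 − rank ∂_3 = (12 − 12) − 0 = 0, and there is no ∂_3, so H_2 = 0.

H_0 = Z,  H_1 = Z_2,  H_2 = 0.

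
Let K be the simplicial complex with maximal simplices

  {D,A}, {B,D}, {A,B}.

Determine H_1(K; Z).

We work with the vertex ordering A < B < D. The simplices of K, each written with vertices in increasing order, are:

  0-simplices (3): A, B, D
  1-simplices (3): AB, AD, BD

Hence C_0 ≅ Z^3, C_1 ≅ Z^3.

Boundary ∂_1: C_1 → C_0 maps an edge to its endpoints' difference, ∂[p,q] = q − p. For instance
  ∂BD = D − B.
The 3×3 boundary matrix has rank 2 and Smith normal form diag(1,1).

Computing H_k = (kernel of ∂_k) / (image of ∂_{k+1}):

  H_1: rank ker ∂_1 − rank ∂_2 = (3 − 2) − 0 = 1, and there is no ∂_2, so H_1 = Z.

H_1 ≅ Z.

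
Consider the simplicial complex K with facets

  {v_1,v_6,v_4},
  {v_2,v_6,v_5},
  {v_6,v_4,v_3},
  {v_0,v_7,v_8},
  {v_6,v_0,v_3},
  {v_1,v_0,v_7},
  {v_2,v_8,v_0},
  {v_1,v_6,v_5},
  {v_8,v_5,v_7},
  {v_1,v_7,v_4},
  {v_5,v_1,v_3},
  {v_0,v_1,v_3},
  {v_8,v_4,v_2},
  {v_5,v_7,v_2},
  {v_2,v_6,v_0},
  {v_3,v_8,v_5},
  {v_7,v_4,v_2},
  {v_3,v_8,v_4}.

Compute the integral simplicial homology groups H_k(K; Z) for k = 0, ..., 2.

H_0 = Z,  H_1 = Z ⊕ Z_2,  H_2 = 0.

Fix the vertex order v_0 < v_1 < v_2 < v_3 < v_4 < v_5 < v_6 < v_7 < v_8 and write every simplex with vertices in increasing order. Then dim K = 2 and the simplices of K are:

  0-simplices (9): [v_0], [v_1], [v_2], [v_3], [v_4], [v_5], [v_6], [v_7], [v_8]
  1-simplices (27): (27 of them)
  2-simplices (18): (18 of them)

Hence C_0 ≅ Z^9, C_1 ≅ Z^27, C_2 ≅ Z^18.

Boundary ∂_1: C_1 → C_0 sends each edge [p,q] (with p < q) to q − p. For instance
  ∂[v_3,v_5] = [v_5] − [v_3].
This gives a 9×27 integer matrix of rank 8; reducing to Smith normal form yields diagonal entries (1,1,1,1,1,1,1,1).

The boundary map ∂_2: C_2 → C_1 sends each 2-simplex [p,q,r] to [q,r] − [p,r] + [p,q]. For instance
  ∂[v_0,v_2,v_8] = [v_2,v_8] − [v_0,v_8] + [v_0,v_2],
  ∂[v_5,v_7,v_8] = [v_7,v_8] − [v_5,v_8] + [v_5,v_7].
As a 27×18 matrix over Z this has rank 18, with invariant factors (1,1,1,1,1,1,1,1,1,1,1,1,1,1,1,1,1,2).

Now H_k = ker ∂_k / im ∂_{k+1}, so:

  H_0: rank C_0 − rank ∂_1 = 9 − 8 = 1, and the invariant factors of ∂_1 are all 1, so H_0 = Z.
  H_1: rank ker ∂_1 − rank ∂_2 = (27 − 8) − 18 = 1, and ∂_2 has invariant factor 2 > 1, so H_1 = Z ⊕ Z_2.
  H_2: rank ker ∂_2 − rank ∂_3 = (18 − 18) − 0 = 0, and there is no ∂_3, so H_2 = 0.

(K is a triangulation of the Klein bottle.)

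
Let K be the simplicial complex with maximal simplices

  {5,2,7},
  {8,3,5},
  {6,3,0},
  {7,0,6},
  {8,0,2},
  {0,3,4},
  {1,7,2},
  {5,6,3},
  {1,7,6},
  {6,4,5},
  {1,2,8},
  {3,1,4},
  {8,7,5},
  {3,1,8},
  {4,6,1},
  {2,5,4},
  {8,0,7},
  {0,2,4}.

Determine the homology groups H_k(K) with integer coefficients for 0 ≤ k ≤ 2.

K has 9 vertices, 27 edges, 18 triangles.
rank ∂_0 = 0, rank ∂_1 = 8 ⇒ b_0 = 9 − 0 − 8 = 1; all invariant factors of ∂_1 are 1 so no torsion. So H_0 = Z.
rank ∂_1 = 8, rank ∂_2 = 18 ⇒ b_1 = 27 − 8 − 18 = 1; ∂_2 has invariant factor(s) [2] giving torsion. So H_1 = Z ⊕ Z_2.
rank ∂_2 = 18, rank ∂_3 = 0 ⇒ b_2 = 18 − 18 − 0 = 0. So H_2 = 0.

H_0 = Z,  H_1 = Z ⊕ Z_2,  H_2 = 0.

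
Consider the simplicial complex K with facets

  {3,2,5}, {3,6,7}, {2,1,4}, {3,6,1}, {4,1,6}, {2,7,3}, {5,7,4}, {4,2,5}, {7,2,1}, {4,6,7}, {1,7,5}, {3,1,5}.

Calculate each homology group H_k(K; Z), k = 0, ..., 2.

H_0 = Z,  H_1 = Z_2,  H_2 = 0.

Fix the vertex order 1 < 2 < 3 < 4 < 5 < 6 < 7 and write every simplex with vertices in increasing order. Then dim K = 2 and the simplices of K are:

  0-simplices (7): [1], [2], [3], [4], [5], [6], [7]
  1-simplices (18): [1,2], [1,3], [1,4], [1,5], [1,6], [1,7], [2,3], [2,4], [2,5], [2,7], [3,5], [3,6], [3,7], [4,5], [4,6], [4,7], [5,7], [6,7]
  2-simplices (12): [1,2,4], [1,2,7], [1,3,5], [1,3,6], [1,4,6], [1,5,7], [2,3,5], [2,3,7], [2,4,5], [3,6,7], [4,5,7], [4,6,7]

Hence C_0 ≅ Z^7, C_1 ≅ Z^18, C_2 ≅ Z^12.

Boundary ∂_1: C_1 → C_0 sends each edge [p,q] (with p < q) to q − p.
This gives a 7×18 integer matrix of rank 6; reducing to Smith normal form yields diagonal entries (1,1,1,1,1,1).

The boundary map ∂_2: C_2 → C_1 acts by ∂[p,q,r] = [q,r] − [p,r] + [p,q]. For instance
  ∂[4,5,7] = [5,7] − [4,7] + [4,5],
  ∂[1,4,6] = [4,6] − [1,6] + [1,4].
The 18×12 boundary matrix has rank 12 and Smith normal form diag(1,1,1,1,1,1,1,1,1,1,1,2).

From H_k ≅ ker(∂_k) / im(∂_{k+1}) we obtain:

  H_0: rank C_0 − rank ∂_1 = 7 − 6 = 1, and the invariant factors of ∂_1 are all 1, so H_0 = Z.
  H_1: rank ker ∂_1 − rank ∂_2 = (18 − 6) − 12 = 0, and ∂_2 has invariant factor 2 > 1, so H_1 = Z_2.
  H_2: rank ker ∂_2 − rank ∂_3 = (12 − 12) − 0 = 0, and there is no ∂_3, so H_2 = 0.

As a check, the Euler characteristic is 7 − 18 + 12 = 1, which agrees with 1 − 0 + 0 = 1.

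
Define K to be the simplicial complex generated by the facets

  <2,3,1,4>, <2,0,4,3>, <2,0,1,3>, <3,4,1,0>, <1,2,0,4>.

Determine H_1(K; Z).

Take the total order 0 < 1 < 2 < 3 < 4 on the vertex set. Then K (dimension 3) consists of the simplices:

  0-simplices (5): [0], [1], [2], [3], [4]
  1-simplices (10): [0,1], [0,2], [0,3], [0,4], [1,2], [1,3], [1,4], [2,3], [2,4], [3,4]
  2-simplices (10): [0,1,2], [0,1,3], [0,1,4], [0,2,3], [0,2,4], [0,3,4], [1,2,3], [1,2,4], [1,3,4], [2,3,4]
  3-simplices (5): [0,1,2,3], [0,1,2,4], [0,1,3,4], [0,2,3,4], [1,2,3,4]

so the chain groups are C_0 ≅ Z^5, C_1 ≅ Z^10, C_2 ≅ Z^10, C_3 ≅ Z^5.

Boundary ∂_1: C_1 → C_0 is given by ∂[p,q] = [q] − [p].
This gives a 5×10 integer matrix of rank 4; reducing to Smith normal form yields diagonal entries (1,1,1,1).

∂_2: C_2 → C_1 sends each 2-simplex [p,q,r] to [q,r] − [p,r] + [p,q]. For instance
  ∂[0,1,3] = [1,3] − [0,3] + [0,1],
  ∂[0,3,4] = [3,4] − [0,4] + [0,3].
This gives a 10×10 integer matrix of rank 6; reducing to Smith normal form yields diagonal entries (1,1,1,1,1,1).

∂_3: C_3 → C_2 sends each 3-simplex σ to the alternating sum Σ_i (−1)^i (σ with its i-th vertex removed). For instance
  ∂[0,1,2,4] = [1,2,4] − [0,2,4] + [0,1,4] − [0,1,2],
  ∂[0,1,2,3] = [1,2,3] − [0,2,3] + [0,1,3] − [0,1,2].
The resulting 10×5 matrix has rank 4, and its Smith normal form has invariant factors (1,1,1,1).

Now H_k = ker ∂_k / im ∂_{k+1}, so:

  H_1: rank ker ∂_1 − rank ∂_2 = (10 − 4) − 6 = 0, and the invariant factors of ∂_2 are all 1, so H_1 = 0.

H_1 = 0.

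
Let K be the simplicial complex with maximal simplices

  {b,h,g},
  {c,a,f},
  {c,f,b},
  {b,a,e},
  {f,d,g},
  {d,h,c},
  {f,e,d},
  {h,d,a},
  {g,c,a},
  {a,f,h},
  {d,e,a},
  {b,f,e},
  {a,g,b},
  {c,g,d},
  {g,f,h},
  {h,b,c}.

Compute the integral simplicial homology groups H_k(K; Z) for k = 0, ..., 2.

H_0 ≅ Z,  H_1 ≅ Z^2,  H_2 ≅ Z.

Take the total order a < b < c < d < e < f < g < h on the vertex set. Then K (dimension 2) consists of the simplices:

  0-simplices (8): a, b, c, d, e, f, g, h
  1-simplices (24): ab, ac, ad, ae, af, ag, ah, bc, be, bf, bg, bh, cd, cf, cg, ch, de, df, dg, dh, ef, fg, fh, gh
  2-simplices (16): abe, abg, acf, acg, ade, adh, afh, bcf, bch, bef, bgh, cdg, cdh, def, dfg, fgh

giving chain groups C_0 ≅ Z^8, C_1 ≅ Z^24, C_2 ≅ Z^16.

Boundary ∂_1: C_1 → C_0 sends each edge [p,q] (with p < q) to q − p.
This gives a 8×24 integer matrix of rank 7; reducing to Smith normal form yields diagonal entries (1,1,1,1,1,1,1).

Boundary ∂_2: C_2 → C_1 acts by ∂[p,q,r] = [q,r] − [p,r] + [p,q]. For instance
  ∂bef = ef − bf + be,
  ∂bcf = cf − bf + bc.
The 24×16 boundary matrix has rank 15 and Smith normal form diag(1,1,1,1,1,1,1,1,1,1,1,1,1,1,1).

From H_k ≅ ker(∂_k) / im(∂_{k+1}) we obtain:

  H_0: rank C_0 − rank ∂_1 = 8 − 7 = 1, and the invariant factors of ∂_1 are all 1, so H_0 = Z.
  H_1: rank ker ∂_1 − rank ∂_2 = (24 − 7) − 15 = 2, and the invariant factors of ∂_2 are all 1, so H_1 = Z^2.
  H_2: rank ker ∂_2 − rank ∂_3 = (16 − 15) − 0 = 1, and there is no ∂_3, so H_2 = Z.

As a check, the Euler characteristic is 8 − 24 + 16 = 0, which agrees with 1 − 2 + 1 = 0.
(K is a triangulation of the torus T^2.)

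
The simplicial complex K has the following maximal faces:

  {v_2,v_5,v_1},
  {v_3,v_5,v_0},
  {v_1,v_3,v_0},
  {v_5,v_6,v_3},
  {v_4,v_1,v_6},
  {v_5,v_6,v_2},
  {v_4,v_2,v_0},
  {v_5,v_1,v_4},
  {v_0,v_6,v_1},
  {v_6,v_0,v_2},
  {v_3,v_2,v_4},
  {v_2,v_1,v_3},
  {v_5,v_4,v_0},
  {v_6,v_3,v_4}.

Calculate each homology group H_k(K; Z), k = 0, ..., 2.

We work with the vertex ordering v_0 < v_1 < v_2 < v_3 < v_4 < v_5 < v_6. The simplices of K, each written with vertices in increasing order, are:

  0-simplices (7): [v_0], [v_1], [v_2], [v_3], [v_4], [v_5], [v_6]
  1-simplices (21): (21 of them)
  2-simplices (14): (14 of them)

giving chain groups C_0 ≅ Z^7, C_1 ≅ Z^21, C_2 ≅ Z^14.

The boundary map ∂_1: C_1 → C_0 sends each edge [p,q] (with p < q) to q − p. For instance
  ∂[v_0,v_1] = [v_1] − [v_0].
This gives a 7×21 integer matrix of rank 6; reducing to Smith normal form yields diagonal entries (1,1,1,1,1,1).

The boundary map ∂_2: C_2 → C_1 sends each 2-simplex [p,q,r] to [q,r] − [p,r] + [p,q]. For instance
  ∂[v_0,v_3,v_5] = [v_3,v_5] − [v_0,v_5] + [v_0,v_3],
  ∂[v_2,v_5,v_6] = [v_5,v_6] − [v_2,v_6] + [v_2,v_5].
The resulting 21×14 matrix has rank 13, and its Smith normal form has invariant factors (1,1,1,1,1,1,1,1,1,1,1,1,1).

Now H_k = ker ∂_k / im ∂_{k+1}, so:

  H_0: rank C_0 − rank ∂_1 = 7 − 6 = 1, and the invariant factors of ∂_1 are all 1, so H_0 = Z.
  H_1: rank ker ∂_1 − rank ∂_2 = (21 − 6) − 13 = 2, and the invariant factors of ∂_2 are all 1, so H_1 = Z^2.
  H_2: rank ker ∂_2 − rank ∂_3 = (14 − 13) − 0 = 1, and there is no ∂_3, so H_2 = Z.

As a check, the Euler characteristic is 7 − 21 + 14 = 0, which agrees with 1 − 2 + 1 = 0.

H_0 ≅ Z,  H_1 ≅ Z^2,  H_2 ≅ Z.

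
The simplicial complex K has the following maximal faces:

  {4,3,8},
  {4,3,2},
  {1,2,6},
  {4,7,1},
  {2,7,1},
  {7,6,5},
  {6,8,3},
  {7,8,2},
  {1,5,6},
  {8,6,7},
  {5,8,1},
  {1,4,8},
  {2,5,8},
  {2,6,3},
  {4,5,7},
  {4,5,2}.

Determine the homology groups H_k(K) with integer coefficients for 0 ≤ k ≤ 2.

H_0 ≅ Z,  H_1 ≅ Z^2,  H_2 ≅ Z.

Take the total order 1 < 2 < 3 < 4 < 5 < 6 < 7 < 8 on the vertex set. Then K (dimension 2) consists of the simplices:

  0-simplices (8): [1], [2], [3], [4], [5], [6], [7], [8]
  1-simplices (24): (24 of them)
  2-simplices (16): [1,2,6], [1,2,7], [1,4,7], [1,4,8], [1,5,6], [1,5,8], [2,3,4], [2,3,6], [2,4,5], [2,5,8], [2,7,8], [3,4,8], [3,6,8], [4,5,7], [5,6,7], [6,7,8]

Hence C_0 ≅ Z^8, C_1 ≅ Z^24, C_2 ≅ Z^16.

∂_1: C_1 → C_0 is given by ∂[p,q] = [q] − [p].
As a 8×24 matrix over Z this has rank 7, with invariant factors (1,1,1,1,1,1,1).

The boundary map ∂_2: C_2 → C_1 maps a triangle to the signed sum of its edges. For instance
  ∂[2,4,5] = [4,5] − [2,5] + [2,4],
  ∂[2,5,8] = [5,8] − [2,8] + [2,5].
As a 24×16 matrix over Z this has rank 15, with invariant factors (1,1,1,1,1,1,1,1,1,1,1,1,1,1,1).

Reading off H_k = ker ∂_k / im ∂_{k+1}:

  H_0: rank C_0 − rank ∂_1 = 8 − 7 = 1, and the invariant factors of ∂_1 are all 1, so H_0 ≅ Z.
  H_1: rank ker ∂_1 − rank ∂_2 = (24 − 7) − 15 = 2, and the invariant factors of ∂_2 are all 1, so H_1 ≅ Z^2.
  H_2: rank ker ∂_2 − rank ∂_3 = (16 − 15) − 0 = 1, and there is no ∂_3, so H_2 ≅ Z.

As a check, the Euler characteristic is 8 − 24 + 16 = 0, which agrees with 1 − 2 + 1 = 0.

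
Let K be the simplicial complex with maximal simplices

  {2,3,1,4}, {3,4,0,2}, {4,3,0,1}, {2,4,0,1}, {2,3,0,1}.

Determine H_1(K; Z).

K has 5 vertices, 10 edges, 10 triangles, 5 3-simplices.
rank ∂_1 = 4, rank ∂_2 = 6 ⇒ b_1 = 10 − 4 − 6 = 0; all invariant factors of ∂_2 are 1 so no torsion. So H_1 ≅ 0.

H_1 = 0.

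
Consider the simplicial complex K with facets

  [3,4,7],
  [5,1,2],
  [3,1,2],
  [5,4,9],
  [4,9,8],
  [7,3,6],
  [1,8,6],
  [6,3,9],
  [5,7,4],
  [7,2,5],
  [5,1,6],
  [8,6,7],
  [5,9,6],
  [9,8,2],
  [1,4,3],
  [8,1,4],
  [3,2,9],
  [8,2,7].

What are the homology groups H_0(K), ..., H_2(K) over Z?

H_0 ≅ Z,  H_1 ≅ Z^2,  H_2 ≅ Z.

Take the total order 1 < 2 < 3 < 4 < 5 < 6 < 7 < 8 < 9 on the vertex set. Then K (dimension 2) consists of the simplices:

  0-simplices (9): [1], [2], [3], [4], [5], [6], [7], [8], [9]
  1-simplices (27): (27 of them)
  2-simplices (18): [1,2,3], [1,2,5], [1,3,4], [1,4,8], [1,5,6], [1,6,8], [2,3,9], [2,5,7], [2,7,8], [2,8,9], [3,4,7], [3,6,7], [3,6,9], [4,5,7], [4,5,9], [4,8,9], [5,6,9], [6,7,8]

giving chain groups C_0 ≅ Z^9, C_1 ≅ Z^27, C_2 ≅ Z^18.

∂_1: C_1 → C_0 is given by ∂[p,q] = [q] − [p].
This gives a 9×27 integer matrix of rank 8; reducing to Smith normal form yields diagonal entries (1,1,1,1,1,1,1,1).

The boundary map ∂_2: C_2 → C_1 maps a triangle to the signed sum of its edges. For instance
  ∂[1,6,8] = [6,8] − [1,8] + [1,6],
  ∂[2,3,9] = [3,9] − [2,9] + [2,3].
The resulting 27×18 matrix has rank 17, and its Smith normal form has invariant factors (1,1,1,1,1,1,1,1,1,1,1,1,1,1,1,1,1).

Reading off H_k = ker ∂_k / im ∂_{k+1}:

  H_0: rank C_0 − rank ∂_1 = 9 − 8 = 1, and the invariant factors of ∂_1 are all 1, so H_0 ≅ Z.
  H_1: rank ker ∂_1 − rank ∂_2 = (27 − 8) − 17 = 2, and the invariant factors of ∂_2 are all 1, so H_1 ≅ Z^2.
  H_2: rank ker ∂_2 − rank ∂_3 = (18 − 17) − 0 = 1, and there is no ∂_3, so H_2 ≅ Z.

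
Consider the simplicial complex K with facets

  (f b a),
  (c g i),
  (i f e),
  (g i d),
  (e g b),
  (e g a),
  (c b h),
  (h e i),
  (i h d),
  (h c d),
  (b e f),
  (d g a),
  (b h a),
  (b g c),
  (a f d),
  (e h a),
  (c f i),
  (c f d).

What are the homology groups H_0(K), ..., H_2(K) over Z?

H_0 ≅ Z,  H_1 ≅ Z ⊕ Z/2,  H_2 = 0.

We work with the vertex ordering a < b < c < d < e < f < g < h < i. The simplices of K, each written with vertices in increasing order, are:

  0-simplices (9): a, b, c, d, e, f, g, h, i
  1-simplices (27): ab, ad, ae, af, ag, ah, bc, be, bf, bg, bh, cd, cf, cg, ch, ci, df, dg, dh, di, ef, eg, eh, ei, fi, gi, hi
  2-simplices (18): abf, abh, adf, adg, aeg, aeh, bcg, bch, bef, beg, cdf, cdh, cfi, cgi, dgi, dhi, efi, ehi

Hence C_0 ≅ Z^9, C_1 ≅ Z^27, C_2 ≅ Z^18.

∂_1: C_1 → C_0 is given by ∂[p,q] = [q] − [p].
The 9×27 boundary matrix has rank 8 and Smith normal form diag(1,1,1,1,1,1,1,1).

The boundary map ∂_2: C_2 → C_1 sends each 2-simplex [p,q,r] to [q,r] − [p,r] + [p,q]. For instance
  ∂adg = dg − ag + ad,
  ∂dgi = gi − di + dg.
The resulting 27×18 matrix has rank 18, and its Smith normal form has invariant factors (1,1,1,1,1,1,1,1,1,1,1,1,1,1,1,1,1,2).

From H_k ≅ ker(∂_k) / im(∂_{k+1}) we obtain:

  H_0: rank C_0 − rank ∂_1 = 9 − 8 = 1, and the invariant factors of ∂_1 are all 1, so H_0 = Z.
  H_1: rank ker ∂_1 − rank ∂_2 = (27 − 8) − 18 = 1, and ∂_2 has invariant factor 2 > 1, so H_1 = Z ⊕ Z/2.
  H_2: rank ker ∂_2 − rank ∂_3 = (18 − 18) − 0 = 0, and there is no ∂_3, so H_2 = 0.

As a check, the Euler characteristic is 9 − 27 + 18 = 0, which agrees with 1 − 1 + 0 = 0.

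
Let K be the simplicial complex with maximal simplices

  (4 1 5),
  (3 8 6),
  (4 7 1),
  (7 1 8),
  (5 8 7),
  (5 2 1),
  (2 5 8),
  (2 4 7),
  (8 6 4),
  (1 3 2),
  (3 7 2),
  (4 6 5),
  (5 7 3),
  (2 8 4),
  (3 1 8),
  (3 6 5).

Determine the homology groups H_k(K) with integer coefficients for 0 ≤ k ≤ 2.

H_0 = Z,  H_1 = Z^2,  H_2 = Z.

Take the total order 1 < 2 < 3 < 4 < 5 < 6 < 7 < 8 on the vertex set. Then K (dimension 2) consists of the simplices:

  0-simplices (8): [1], [2], [3], [4], [5], [6], [7], [8]
  1-simplices (24): (24 of them)
  2-simplices (16): [1,2,3], [1,2,5], [1,3,8], [1,4,5], [1,4,7], [1,7,8], [2,3,7], [2,4,7], [2,4,8], [2,5,8], [3,5,6], [3,5,7], [3,6,8], [4,5,6], [4,6,8], [5,7,8]

so the chain groups are C_0 ≅ Z^8, C_1 ≅ Z^24, C_2 ≅ Z^16.

∂_1: C_1 → C_0 sends each edge [p,q] (with p < q) to q − p. For instance
  ∂[3,6] = [6] − [3].
This gives a 8×24 integer matrix of rank 7; reducing to Smith normal form yields diagonal entries (1,1,1,1,1,1,1).

∂_2: C_2 → C_1 maps a triangle to the signed sum of its edges. For instance
  ∂[1,2,3] = [2,3] − [1,3] + [1,2],
  ∂[2,3,7] = [3,7] − [2,7] + [2,3].
The 24×16 boundary matrix has rank 15 and Smith normal form diag(1,1,1,1,1,1,1,1,1,1,1,1,1,1,1).

Computing H_k = (kernel of ∂_k) / (image of ∂_{k+1}):

  H_0: rank C_0 − rank ∂_1 = 8 − 7 = 1, and the invariant factors of ∂_1 are all 1, so H_0 ≅ Z.
  H_1: rank ker ∂_1 − rank ∂_2 = (24 − 7) − 15 = 2, and the invariant factors of ∂_2 are all 1, so H_1 ≅ Z^2.
  H_2: rank ker ∂_2 − rank ∂_3 = (16 − 15) − 0 = 1, and there is no ∂_3, so H_2 ≅ Z.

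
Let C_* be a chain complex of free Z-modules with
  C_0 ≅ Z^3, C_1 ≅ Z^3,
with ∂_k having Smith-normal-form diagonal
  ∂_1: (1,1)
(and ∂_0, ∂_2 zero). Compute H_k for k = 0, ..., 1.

H_0 ≅ Z,  H_1 ≅ Z.

H_0: b_0 = 3 − 0 − 2 = 1; torsion from ∂_1 factors > 1: none. So H_0 ≅ Z.
H_1: b_1 = 3 − 2 − 0 = 1; torsion from ∂_2 factors > 1: none. So H_1 ≅ Z.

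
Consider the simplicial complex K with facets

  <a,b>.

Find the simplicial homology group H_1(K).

Take the total order a < b on the vertex set. Then K (dimension 1) consists of the simplices:

  0-simplices (2): a, b
  1-simplices (1): ab

so the chain groups are C_0 ≅ Z^2, C_1 ≅ Z^1.

The boundary map ∂_1: C_1 → C_0 is given by ∂[p,q] = [q] − [p]. For instance
  ∂ab = b − a.
The 2×1 boundary matrix has rank 1 and Smith normal form diag(1).

Now H_k = ker ∂_k / im ∂_{k+1}, so:

  H_1: rank ker ∂_1 − rank ∂_2 = (1 − 1) − 0 = 0, and there is no ∂_2, so H_1 ≅ 0.

(K is a triangulation of the 1-simplex.)

H_1 ≅ 0.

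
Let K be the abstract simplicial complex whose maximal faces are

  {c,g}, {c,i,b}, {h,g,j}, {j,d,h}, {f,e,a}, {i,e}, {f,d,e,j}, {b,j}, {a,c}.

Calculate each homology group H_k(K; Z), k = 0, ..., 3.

H_0 = Z,  H_1 = Z^3,  H_2 = 0,  H_3 = 0.

Take the total order a < b < c < d < e < f < g < h < i < j on the vertex set. Then K (dimension 3) consists of the simplices:

  0-simplices (10): a, b, c, d, e, f, g, h, i, j
  1-simplices (19): ac, ae, af, bc, bi, bj, cg, ci, de, df, dh, dj, ef, ei, ej, fj, gh, gj, hj
  2-simplices (8): aef, bci, def, dej, dfj, dhj, efj, ghj
  3-simplices (1): defj

so the chain groups are C_0 ≅ Z^10, C_1 ≅ Z^19, C_2 ≅ Z^8, C_3 ≅ Z^1.

The boundary map ∂_1: C_1 → C_0 sends each edge [p,q] (with p < q) to q − p. For instance
  ∂ej = j − e.
This gives a 10×19 integer matrix of rank 9; reducing to Smith normal form yields diagonal entries (1,1,1,1,1,1,1,1,1).

Boundary ∂_2: C_2 → C_1 maps a triangle to the signed sum of its edges. For instance
  ∂efj = fj − ej + ef,
  ∂dfj = fj − dj + df.
The 19×8 boundary matrix has rank 7 and Smith normal form diag(1,1,1,1,1,1,1).

∂_3: C_3 → C_2 sends each 3-simplex σ to the alternating sum Σ_i (−1)^i (σ with its i-th vertex removed). For instance
  ∂defj = efj − dfj + dej − def.
As a 8×1 matrix over Z this has rank 1, with invariant factors (1).

Reading off H_k = ker ∂_k / im ∂_{k+1}:

  H_0: rank C_0 − rank ∂_1 = 10 − 9 = 1, and the invariant factors of ∂_1 are all 1, so H_0 ≅ Z.
  H_1: rank ker ∂_1 − rank ∂_2 = (19 − 9) − 7 = 3, and the invariant factors of ∂_2 are all 1, so H_1 ≅ Z^3.
  H_2: rank ker ∂_2 − rank ∂_3 = (8 − 7) − 1 = 0, and the invariant factors of ∂_3 are all 1, so H_2 ≅ 0.
  H_3: rank ker ∂_3 − rank ∂_4 = (1 − 1) − 0 = 0, and there is no ∂_4, so H_3 ≅ 0.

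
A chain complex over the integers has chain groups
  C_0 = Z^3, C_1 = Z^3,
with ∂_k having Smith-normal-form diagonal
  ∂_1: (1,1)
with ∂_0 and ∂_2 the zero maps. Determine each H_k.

H_0 = Z,  H_1 = Z.

H_0: b_0 = 3 − 0 − 2 = 1; torsion from ∂_1 factors > 1: none. So H_0 = Z.
H_1: b_1 = 3 − 2 − 0 = 1; torsion from ∂_2 factors > 1: none. So H_1 = Z.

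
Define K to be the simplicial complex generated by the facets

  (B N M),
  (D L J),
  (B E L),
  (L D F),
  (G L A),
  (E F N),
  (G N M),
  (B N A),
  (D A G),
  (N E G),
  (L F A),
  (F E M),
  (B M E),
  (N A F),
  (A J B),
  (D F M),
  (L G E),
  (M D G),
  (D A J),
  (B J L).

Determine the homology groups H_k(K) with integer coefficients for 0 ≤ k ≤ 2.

H_0 = Z,  H_1 = Z ⊕ Z/2,  H_2 = 0.

Take the total order A < B < D < E < F < G < J < L < M < N on the vertex set. Then K (dimension 2) consists of the simplices:

  0-simplices (10): A, B, D, E, F, G, J, L, M, N
  1-simplices (30): AB, AD, AF, AG, AJ, AL, AN, BE, BJ, BL, BM, BN, DF, DG, DJ, DL, DM, EF, EG, EL, EM, EN, FL, FM, FN, GL, GM, GN, JL, MN
  2-simplices (20): ABJ, ABN, ADG, ADJ, AFL, AFN, AGL, BEL, BEM, BJL, BMN, DFL, DFM, DGM, DJL, EFM, EFN, EGL, EGN, GMN

Hence C_0 ≅ Z^10, C_1 ≅ Z^30, C_2 ≅ Z^20.

∂_1: C_1 → C_0 sends each edge [p,q] (with p < q) to q − p. For instance
  ∂BE = E − B.
As a 10×30 matrix over Z this has rank 9, with invariant factors (1,1,1,1,1,1,1,1,1).

The boundary map ∂_2: C_2 → C_1 maps a triangle to the signed sum of its edges. For instance
  ∂BJL = JL − BL + BJ,
  ∂BEM = EM − BM + BE.
As a 30×20 matrix over Z this has rank 20, with invariant factors (1,1,1,1,1,1,1,1,1,1,1,1,1,1,1,1,1,1,1,2).

Now H_k = ker ∂_k / im ∂_{k+1}, so:

  H_0: rank C_0 − rank ∂_1 = 10 − 9 = 1, and the invariant factors of ∂_1 are all 1, so H_0 ≅ Z.
  H_1: rank ker ∂_1 − rank ∂_2 = (30 − 9) − 20 = 1, and ∂_2 has invariant factor 2 > 1, so H_1 ≅ Z ⊕ Z/2.
  H_2: rank ker ∂_2 − rank ∂_3 = (20 − 20) − 0 = 0, and there is no ∂_3, so H_2 ≅ 0.

(K is a triangulation of the Klein bottle.)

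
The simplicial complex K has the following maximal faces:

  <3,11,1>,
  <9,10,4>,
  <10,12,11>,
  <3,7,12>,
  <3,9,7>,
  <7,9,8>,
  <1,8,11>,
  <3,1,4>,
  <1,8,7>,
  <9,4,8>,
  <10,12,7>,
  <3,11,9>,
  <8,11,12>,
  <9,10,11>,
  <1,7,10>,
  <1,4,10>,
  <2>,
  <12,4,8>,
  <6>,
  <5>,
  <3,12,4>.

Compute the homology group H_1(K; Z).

H_1 = Z^2.

We work with the vertex ordering 1 < 2 < 3 < 4 < 5 < 6 < 7 < 8 < 9 < 10 < 11 < 12. The simplices of K, each written with vertices in increasing order, are:

  0-simplices (12): [1], [2], [3], [4], [5], [6], [7], [8], [9], [10], [11], [12]
  1-simplices (27): (27 of them)
  2-simplices (18): (18 of them)

giving chain groups C_0 ≅ Z^12, C_1 ≅ Z^27, C_2 ≅ Z^18.

The boundary map ∂_1: C_1 → C_0 is given by ∂[p,q] = [q] − [p]. For instance
  ∂[3,7] = [7] − [3].
This gives a 12×27 integer matrix of rank 8; reducing to Smith normal form yields diagonal entries (1,1,1,1,1,1,1,1).

The boundary map ∂_2: C_2 → C_1 sends each 2-simplex [p,q,r] to [q,r] − [p,r] + [p,q]. For instance
  ∂[1,7,8] = [7,8] − [1,8] + [1,7],
  ∂[3,7,12] = [7,12] − [3,12] + [3,7].
The resulting 27×18 matrix has rank 17, and its Smith normal form has invariant factors (1,1,1,1,1,1,1,1,1,1,1,1,1,1,1,1,1).

Now H_k = ker ∂_k / im ∂_{k+1}, so:

  H_1: rank ker ∂_1 − rank ∂_2 = (27 − 8) − 17 = 2, and the invariant factors of ∂_2 are all 1, so H_1 = Z^2.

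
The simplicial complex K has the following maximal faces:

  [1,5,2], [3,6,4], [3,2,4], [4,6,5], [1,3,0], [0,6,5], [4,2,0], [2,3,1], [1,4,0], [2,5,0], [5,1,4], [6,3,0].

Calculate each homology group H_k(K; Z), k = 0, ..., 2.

H_0 ≅ Z,  H_1 ≅ Z/2,  H_2 = 0.

Take the total order 0 < 1 < 2 < 3 < 4 < 5 < 6 on the vertex set. Then K (dimension 2) consists of the simplices:

  0-simplices (7): [0], [1], [2], [3], [4], [5], [6]
  1-simplices (18): [0,1], [0,2], [0,3], [0,4], [0,5], [0,6], [1,2], [1,3], [1,4], [1,5], [2,3], [2,4], [2,5], [3,4], [3,6], [4,5], [4,6], [5,6]
  2-simplices (12): [0,1,3], [0,1,4], [0,2,4], [0,2,5], [0,3,6], [0,5,6], [1,2,3], [1,2,5], [1,4,5], [2,3,4], [3,4,6], [4,5,6]

so the chain groups are C_0 ≅ Z^7, C_1 ≅ Z^18, C_2 ≅ Z^12.

Boundary ∂_1: C_1 → C_0 is given by ∂[p,q] = [q] − [p]. For instance
  ∂[1,3] = [3] − [1].
The resulting 7×18 matrix has rank 6, and its Smith normal form has invariant factors (1,1,1,1,1,1).

Boundary ∂_2: C_2 → C_1 acts by ∂[p,q,r] = [q,r] − [p,r] + [p,q]. For instance
  ∂[1,2,3] = [2,3] − [1,3] + [1,2],
  ∂[0,2,5] = [2,5] − [0,5] + [0,2].
The resulting 18×12 matrix has rank 12, and its Smith normal form has invariant factors (1,1,1,1,1,1,1,1,1,1,1,2).

Computing H_k = (kernel of ∂_k) / (image of ∂_{k+1}):

  H_0: rank C_0 − rank ∂_1 = 7 − 6 = 1, and the invariant factors of ∂_1 are all 1, so H_0 = Z.
  H_1: rank ker ∂_1 − rank ∂_2 = (18 − 6) − 12 = 0, and ∂_2 has invariant factor 2 > 1, so H_1 = Z/2.
  H_2: rank ker ∂_2 − rank ∂_3 = (12 − 12) − 0 = 0, and there is no ∂_3, so H_2 = 0.

(K is a triangulation of the real projective plane RP^2.)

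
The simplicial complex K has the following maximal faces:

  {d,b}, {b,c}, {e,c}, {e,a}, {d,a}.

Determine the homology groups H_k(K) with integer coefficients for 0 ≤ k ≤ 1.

Fix the vertex order a < b < c < d < e and write every simplex with vertices in increasing order. Then dim K = 1 and the simplices of K are:

  0-simplices (5): a, b, c, d, e
  1-simplices (5): ad, ae, bc, bd, ce

Hence C_0 ≅ Z^5, C_1 ≅ Z^5.

Boundary ∂_1: C_1 → C_0 sends each edge [p,q] (with p < q) to q − p. For instance
  ∂bd = d − b.
The 5×5 boundary matrix has rank 4 and Smith normal form diag(1,1,1,1).

Now H_k = ker ∂_k / im ∂_{k+1}, so:

  H_0: rank C_0 − rank ∂_1 = 5 − 4 = 1, and the invariant factors of ∂_1 are all 1, so H_0 ≅ Z.
  H_1: rank ker ∂_1 − rank ∂_2 = (5 − 4) − 0 = 1, and there is no ∂_2, so H_1 ≅ Z.

As a check, the Euler characteristic is 5 − 5 = 0, which agrees with 1 − 1 = 0.

H_0 = Z,  H_1 = Z.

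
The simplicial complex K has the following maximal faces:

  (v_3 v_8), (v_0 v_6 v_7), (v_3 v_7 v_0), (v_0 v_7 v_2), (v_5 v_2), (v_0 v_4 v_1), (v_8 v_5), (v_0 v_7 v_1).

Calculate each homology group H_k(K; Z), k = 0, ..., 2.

H_0 ≅ Z,  H_1 ≅ Z,  H_2 = 0.

Order the vertices as v_0 < v_1 < v_2 < v_3 < v_4 < v_5 < v_6 < v_7 < v_8. Listing each simplex with vertices in this order, K has dimension 2 with simplices:

  0-simplices (9): [v_0], [v_1], [v_2], [v_3], [v_4], [v_5], [v_6], [v_7], [v_8]
  1-simplices (14): [v_0,v_1], [v_0,v_2], [v_0,v_3], [v_0,v_4], [v_0,v_6], [v_0,v_7], [v_1,v_4], [v_1,v_7], [v_2,v_5], [v_2,v_7], [v_3,v_7], [v_3,v_8], [v_5,v_8], [v_6,v_7]
  2-simplices (5): [v_0,v_1,v_4], [v_0,v_1,v_7], [v_0,v_2,v_7], [v_0,v_3,v_7], [v_0,v_6,v_7]

Hence C_0 ≅ Z^9, C_1 ≅ Z^14, C_2 ≅ Z^5.

The boundary map ∂_1: C_1 → C_0 is given by ∂[p,q] = [q] − [p]. For instance
  ∂[v_5,v_8] = [v_8] − [v_5].
The resulting 9×14 matrix has rank 8, and its Smith normal form has invariant factors (1,1,1,1,1,1,1,1).

∂_2: C_2 → C_1 acts by ∂[p,q,r] = [q,r] − [p,r] + [p,q]. For instance
  ∂[v_0,v_6,v_7] = [v_6,v_7] − [v_0,v_7] + [v_0,v_6],
  ∂[v_0,v_1,v_4] = [v_1,v_4] − [v_0,v_4] + [v_0,v_1].
As a 14×5 matrix over Z this has rank 5, with invariant factors (1,1,1,1,1).

From H_k ≅ ker(∂_k) / im(∂_{k+1}) we obtain:

  H_0: rank C_0 − rank ∂_1 = 9 − 8 = 1, and the invariant factors of ∂_1 are all 1, so H_0 ≅ Z.
  H_1: rank ker ∂_1 − rank ∂_2 = (14 − 8) − 5 = 1, and the invariant factors of ∂_2 are all 1, so H_1 ≅ Z.
  H_2: rank ker ∂_2 − rank ∂_3 = (5 − 5) − 0 = 0, and there is no ∂_3, so H_2 ≅ 0.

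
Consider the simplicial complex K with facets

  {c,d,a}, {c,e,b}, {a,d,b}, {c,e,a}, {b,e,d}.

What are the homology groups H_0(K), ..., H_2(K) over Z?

H_0 ≅ Z,  H_1 ≅ Z,  H_2 = 0.

K has 5 vertices, 10 edges, 5 triangles.
rank ∂_0 = 0, rank ∂_1 = 4 ⇒ b_0 = 5 − 0 − 4 = 1; all invariant factors of ∂_1 are 1 so no torsion. So H_0 ≅ Z.
rank ∂_1 = 4, rank ∂_2 = 5 ⇒ b_1 = 10 − 4 − 5 = 1; all invariant factors of ∂_2 are 1 so no torsion. So H_1 ≅ Z.
rank ∂_2 = 5, rank ∂_3 = 0 ⇒ b_2 = 5 − 5 − 0 = 0. So H_2 ≅ 0.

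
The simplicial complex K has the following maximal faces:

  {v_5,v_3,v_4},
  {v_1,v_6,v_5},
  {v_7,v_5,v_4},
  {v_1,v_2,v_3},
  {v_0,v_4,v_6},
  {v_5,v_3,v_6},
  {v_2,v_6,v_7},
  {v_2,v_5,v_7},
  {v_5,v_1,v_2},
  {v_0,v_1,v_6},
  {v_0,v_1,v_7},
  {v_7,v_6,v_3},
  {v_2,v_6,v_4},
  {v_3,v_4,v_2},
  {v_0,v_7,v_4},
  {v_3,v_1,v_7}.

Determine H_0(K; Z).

We work with the vertex ordering v_0 < v_1 < v_2 < v_3 < v_4 < v_5 < v_6 < v_7. The simplices of K, each written with vertices in increasing order, are:

  0-simplices (8): [v_0], [v_1], [v_2], [v_3], [v_4], [v_5], [v_6], [v_7]
  1-simplices (24): (24 of them)
  2-simplices (16): (16 of them)

so the chain groups are C_0 ≅ Z^8, C_1 ≅ Z^24, C_2 ≅ Z^16.

Boundary ∂_1: C_1 → C_0 maps an edge to its endpoints' difference, ∂[p,q] = q − p.
The 8×24 boundary matrix has rank 7 and Smith normal form diag(1,1,1,1,1,1,1).

Boundary ∂_2: C_2 → C_1 acts by ∂[p,q,r] = [q,r] − [p,r] + [p,q]. For instance
  ∂[v_4,v_5,v_7] = [v_5,v_7] − [v_4,v_7] + [v_4,v_5],
  ∂[v_2,v_3,v_4] = [v_3,v_4] − [v_2,v_4] + [v_2,v_3].
The resulting 24×16 matrix has rank 15, and its Smith normal form has invariant factors (1,1,1,1,1,1,1,1,1,1,1,1,1,1,1).

From H_k ≅ ker(∂_k) / im(∂_{k+1}) we obtain:

  H_0: rank C_0 − rank ∂_1 = 8 − 7 = 1, and the invariant factors of ∂_1 are all 1, so H_0 ≅ Z.

H_0 = Z.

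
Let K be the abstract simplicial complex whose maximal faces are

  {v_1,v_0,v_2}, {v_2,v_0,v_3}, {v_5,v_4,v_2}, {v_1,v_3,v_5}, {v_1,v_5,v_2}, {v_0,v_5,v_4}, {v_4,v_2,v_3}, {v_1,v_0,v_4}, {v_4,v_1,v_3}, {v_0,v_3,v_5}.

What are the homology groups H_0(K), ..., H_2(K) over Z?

H_0 = Z,  H_1 = Z/2,  H_2 = 0.

Take the total order v_0 < v_1 < v_2 < v_3 < v_4 < v_5 on the vertex set. Then K (dimension 2) consists of the simplices:

  0-simplices (6): [v_0], [v_1], [v_2], [v_3], [v_4], [v_5]
  1-simplices (15): (15 of them)
  2-simplices (10): [v_0,v_1,v_2], [v_0,v_1,v_4], [v_0,v_2,v_3], [v_0,v_3,v_5], [v_0,v_4,v_5], [v_1,v_2,v_5], [v_1,v_3,v_4], [v_1,v_3,v_5], [v_2,v_3,v_4], [v_2,v_4,v_5]

Hence C_0 ≅ Z^6, C_1 ≅ Z^15, C_2 ≅ Z^10.

The boundary map ∂_1: C_1 → C_0 sends each edge [p,q] (with p < q) to q − p. For instance
  ∂[v_1,v_4] = [v_4] − [v_1].
The resulting 6×15 matrix has rank 5, and its Smith normal form has invariant factors (1,1,1,1,1).

∂_2: C_2 → C_1 sends each 2-simplex [p,q,r] to [q,r] − [p,r] + [p,q]. For instance
  ∂[v_1,v_2,v_5] = [v_2,v_5] − [v_1,v_5] + [v_1,v_2],
  ∂[v_0,v_2,v_3] = [v_2,v_3] − [v_0,v_3] + [v_0,v_2].
This gives a 15×10 integer matrix of rank 10; reducing to Smith normal form yields diagonal entries (1,1,1,1,1,1,1,1,1,2).

From H_k ≅ ker(∂_k) / im(∂_{k+1}) we obtain:

  H_0: rank C_0 − rank ∂_1 = 6 − 5 = 1, and the invariant factors of ∂_1 are all 1, so H_0 ≅ Z.
  H_1: rank ker ∂_1 − rank ∂_2 = (15 − 5) − 10 = 0, and ∂_2 has invariant factor 2 > 1, so H_1 ≅ Z/2.
  H_2: rank ker ∂_2 − rank ∂_3 = (10 − 10) − 0 = 0, and there is no ∂_3, so H_2 ≅ 0.

As a check, the Euler characteristic is 6 − 15 + 10 = 1, which agrees with 1 − 0 + 0 = 1.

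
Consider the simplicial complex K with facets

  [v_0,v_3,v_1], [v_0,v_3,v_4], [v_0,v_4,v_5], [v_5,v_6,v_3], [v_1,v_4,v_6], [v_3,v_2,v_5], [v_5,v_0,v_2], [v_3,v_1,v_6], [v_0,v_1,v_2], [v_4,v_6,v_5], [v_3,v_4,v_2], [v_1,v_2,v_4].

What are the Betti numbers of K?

b_0 = 1, b_1 = 0, b_2 = 0.

Order the vertices as v_0 < v_1 < v_2 < v_3 < v_4 < v_5 < v_6. Listing each simplex with vertices in this order, K has dimension 2 with simplices:

  0-simplices (7): [v_0], [v_1], [v_2], [v_3], [v_4], [v_5], [v_6]
  1-simplices (18): (18 of them)
  2-simplices (12): (12 of them)

so the chain groups are C_0 ≅ Z^7, C_1 ≅ Z^18, C_2 ≅ Z^12.

∂_1: C_1 → C_0 maps an edge to its endpoints' difference, ∂[p,q] = q − p. For instance
  ∂[v_0,v_4] = [v_4] − [v_0].
As a 7×18 matrix over Z this has rank 6, with invariant factors (1,1,1,1,1,1).

∂_2: C_2 → C_1 maps a triangle to the signed sum of its edges. For instance
  ∂[v_0,v_3,v_4] = [v_3,v_4] − [v_0,v_4] + [v_0,v_3],
  ∂[v_1,v_3,v_6] = [v_3,v_6] − [v_1,v_6] + [v_1,v_3].
As a 18×12 matrix over Z this has rank 12, with invariant factors (1,1,1,1,1,1,1,1,1,1,1,2).

From H_k ≅ ker(∂_k) / im(∂_{k+1}) we obtain:

  H_0: rank C_0 − rank ∂_1 = 7 − 6 = 1, and the invariant factors of ∂_1 are all 1, so H_0 ≅ Z.
  H_1: rank ker ∂_1 − rank ∂_2 = (18 − 6) − 12 = 0, and ∂_2 has invariant factor 2 > 1, so H_1 ≅ Z/2Z.
  H_2: rank ker ∂_2 − rank ∂_3 = (12 − 12) − 0 = 0, and there is no ∂_3, so H_2 ≅ 0.

Hence the Betti numbers are b_0 = 1, b_1 = 0, b_2 = 0.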